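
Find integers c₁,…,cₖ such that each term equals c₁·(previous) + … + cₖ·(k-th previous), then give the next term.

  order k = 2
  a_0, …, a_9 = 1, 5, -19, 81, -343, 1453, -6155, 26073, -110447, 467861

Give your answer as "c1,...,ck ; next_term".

  a_2 = -4·5 + 1·1 = -19
  a_3 = -4·-19 + 1·5 = 81
  a_4 = -4·81 + 1·-19 = -343
  a_5 = -4·-343 + 1·81 = 1453
  a_6 = -4·1453 + 1·-343 = -6155
  a_7 = -4·-6155 + 1·1453 = 26073
  a_8 = -4·26073 + 1·-6155 = -110447
  a_9 = -4·-110447 + 1·26073 = 467861
  a_10 = -4·467861 + 1·-110447 = -1981891

-4,1 ; -1981891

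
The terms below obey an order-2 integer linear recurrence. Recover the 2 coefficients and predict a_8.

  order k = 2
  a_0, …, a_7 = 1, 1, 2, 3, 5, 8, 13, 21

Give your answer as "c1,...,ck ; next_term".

  a_2 = 1·1 + 1·1 = 2
  a_3 = 1·2 + 1·1 = 3
  a_4 = 1·3 + 1·2 = 5
  a_5 = 1·5 + 1·3 = 8
  a_6 = 1·8 + 1·5 = 13
  a_7 = 1·13 + 1·8 = 21
  a_8 = 1·21 + 1·13 = 34

1,1 ; 34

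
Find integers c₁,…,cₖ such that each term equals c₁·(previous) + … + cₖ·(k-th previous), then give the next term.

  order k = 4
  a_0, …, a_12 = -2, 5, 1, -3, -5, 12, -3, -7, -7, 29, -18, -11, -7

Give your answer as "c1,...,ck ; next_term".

-1,-1,-1,1 ; 65

  a_4 = -1·-3 + -1·1 + -1·5 + 1·-2 = -5
  a_5 = -1·-5 + -1·-3 + -1·1 + 1·5 = 12
  a_6 = -1·12 + -1·-5 + -1·-3 + 1·1 = -3
  a_7 = -1·-3 + -1·12 + -1·-5 + 1·-3 = -7
  a_8 = -1·-7 + -1·-3 + -1·12 + 1·-5 = -7
  a_9 = -1·-7 + -1·-7 + -1·-3 + 1·12 = 29
  a_10 = -1·29 + -1·-7 + -1·-7 + 1·-3 = -18
  a_11 = -1·-18 + -1·29 + -1·-7 + 1·-7 = -11
  a_12 = -1·-11 + -1·-18 + -1·29 + 1·-7 = -7
  a_13 = -1·-7 + -1·-11 + -1·-18 + 1·29 = 65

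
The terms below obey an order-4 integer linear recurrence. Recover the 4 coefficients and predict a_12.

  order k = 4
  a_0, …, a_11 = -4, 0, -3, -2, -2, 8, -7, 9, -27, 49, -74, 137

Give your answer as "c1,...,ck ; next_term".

-1,0,-2,1 ; -262

  a_4 = -1·-2 + 0·-3 + -2·0 + 1·-4 = -2
  a_5 = -1·-2 + 0·-2 + -2·-3 + 1·0 = 8
  a_6 = -1·8 + 0·-2 + -2·-2 + 1·-3 = -7
  a_7 = -1·-7 + 0·8 + -2·-2 + 1·-2 = 9
  a_8 = -1·9 + 0·-7 + -2·8 + 1·-2 = -27
  a_9 = -1·-27 + 0·9 + -2·-7 + 1·8 = 49
  a_10 = -1·49 + 0·-27 + -2·9 + 1·-7 = -74
  a_11 = -1·-74 + 0·49 + -2·-27 + 1·9 = 137
  a_12 = -1·137 + 0·-74 + -2·49 + 1·-27 = -262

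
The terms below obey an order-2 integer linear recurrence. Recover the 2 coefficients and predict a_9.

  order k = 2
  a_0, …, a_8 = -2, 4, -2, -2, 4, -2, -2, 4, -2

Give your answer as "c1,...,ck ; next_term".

  a_2 = -1·4 + -1·-2 = -2
  a_3 = -1·-2 + -1·4 = -2
  a_4 = -1·-2 + -1·-2 = 4
  a_5 = -1·4 + -1·-2 = -2
  a_6 = -1·-2 + -1·4 = -2
  a_7 = -1·-2 + -1·-2 = 4
  a_8 = -1·4 + -1·-2 = -2
  a_9 = -1·-2 + -1·4 = -2

-1,-1 ; -2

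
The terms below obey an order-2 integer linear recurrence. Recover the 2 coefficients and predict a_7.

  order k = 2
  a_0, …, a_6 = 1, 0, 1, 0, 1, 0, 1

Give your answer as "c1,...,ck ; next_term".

0,1 ; 0

  a_2 = 0·0 + 1·1 = 1
  a_3 = 0·1 + 1·0 = 0
  a_4 = 0·0 + 1·1 = 1
  a_5 = 0·1 + 1·0 = 0
  a_6 = 0·0 + 1·1 = 1
  a_7 = 0·1 + 1·0 = 0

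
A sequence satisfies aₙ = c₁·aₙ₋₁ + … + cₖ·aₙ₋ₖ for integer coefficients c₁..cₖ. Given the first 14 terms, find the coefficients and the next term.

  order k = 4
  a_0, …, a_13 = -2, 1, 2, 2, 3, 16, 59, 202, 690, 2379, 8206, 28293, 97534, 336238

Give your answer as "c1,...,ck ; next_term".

  a_4 = 3·2 + 1·2 + 1·1 + 3·-2 = 3
  a_5 = 3·3 + 1·2 + 1·2 + 3·1 = 16
  a_6 = 3·16 + 1·3 + 1·2 + 3·2 = 59
  a_7 = 3·59 + 1·16 + 1·3 + 3·2 = 202
  a_8 = 3·202 + 1·59 + 1·16 + 3·3 = 690
  a_9 = 3·690 + 1·202 + 1·59 + 3·16 = 2379
  a_10 = 3·2379 + 1·690 + 1·202 + 3·59 = 8206
  a_11 = 3·8206 + 1·2379 + 1·690 + 3·202 = 28293
  a_12 = 3·28293 + 1·8206 + 1·2379 + 3·690 = 97534
  a_13 = 3·97534 + 1·28293 + 1·8206 + 3·2379 = 336238
  a_14 = 3·336238 + 1·97534 + 1·28293 + 3·8206 = 1159159

3,1,1,3 ; 1159159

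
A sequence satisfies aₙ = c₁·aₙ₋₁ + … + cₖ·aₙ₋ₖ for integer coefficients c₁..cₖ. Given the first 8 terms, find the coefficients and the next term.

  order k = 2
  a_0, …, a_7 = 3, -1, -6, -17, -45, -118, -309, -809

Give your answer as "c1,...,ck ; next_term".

  a_2 = 3·-1 + -1·3 = -6
  a_3 = 3·-6 + -1·-1 = -17
  a_4 = 3·-17 + -1·-6 = -45
  a_5 = 3·-45 + -1·-17 = -118
  a_6 = 3·-118 + -1·-45 = -309
  a_7 = 3·-309 + -1·-118 = -809
  a_8 = 3·-809 + -1·-309 = -2118

3,-1 ; -2118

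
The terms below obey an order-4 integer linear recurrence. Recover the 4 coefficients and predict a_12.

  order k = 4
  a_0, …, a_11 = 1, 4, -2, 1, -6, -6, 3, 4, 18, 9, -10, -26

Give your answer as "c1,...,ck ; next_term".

  a_4 = 0·1 + 0·-2 + -1·4 + -2·1 = -6
  a_5 = 0·-6 + 0·1 + -1·-2 + -2·4 = -6
  a_6 = 0·-6 + 0·-6 + -1·1 + -2·-2 = 3
  a_7 = 0·3 + 0·-6 + -1·-6 + -2·1 = 4
  a_8 = 0·4 + 0·3 + -1·-6 + -2·-6 = 18
  a_9 = 0·18 + 0·4 + -1·3 + -2·-6 = 9
  a_10 = 0·9 + 0·18 + -1·4 + -2·3 = -10
  a_11 = 0·-10 + 0·9 + -1·18 + -2·4 = -26
  a_12 = 0·-26 + 0·-10 + -1·9 + -2·18 = -45

0,0,-1,-2 ; -45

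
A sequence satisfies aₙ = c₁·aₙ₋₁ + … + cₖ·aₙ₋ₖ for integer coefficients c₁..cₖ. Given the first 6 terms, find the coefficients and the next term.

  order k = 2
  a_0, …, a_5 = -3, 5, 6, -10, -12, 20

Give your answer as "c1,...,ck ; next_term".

0,-2 ; 24

  a_2 = 0·5 + -2·-3 = 6
  a_3 = 0·6 + -2·5 = -10
  a_4 = 0·-10 + -2·6 = -12
  a_5 = 0·-12 + -2·-10 = 20
  a_6 = 0·20 + -2·-12 = 24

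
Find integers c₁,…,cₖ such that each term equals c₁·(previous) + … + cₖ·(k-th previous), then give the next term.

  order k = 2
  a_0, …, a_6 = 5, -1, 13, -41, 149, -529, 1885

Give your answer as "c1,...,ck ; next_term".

  a_2 = -3·-1 + 2·5 = 13
  a_3 = -3·13 + 2·-1 = -41
  a_4 = -3·-41 + 2·13 = 149
  a_5 = -3·149 + 2·-41 = -529
  a_6 = -3·-529 + 2·149 = 1885
  a_7 = -3·1885 + 2·-529 = -6713

-3,2 ; -6713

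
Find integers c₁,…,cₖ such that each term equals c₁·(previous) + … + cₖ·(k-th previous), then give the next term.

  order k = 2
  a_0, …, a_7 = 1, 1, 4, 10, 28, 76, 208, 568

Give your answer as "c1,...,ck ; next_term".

  a_2 = 2·1 + 2·1 = 4
  a_3 = 2·4 + 2·1 = 10
  a_4 = 2·10 + 2·4 = 28
  a_5 = 2·28 + 2·10 = 76
  a_6 = 2·76 + 2·28 = 208
  a_7 = 2·208 + 2·76 = 568
  a_8 = 2·568 + 2·208 = 1552

2,2 ; 1552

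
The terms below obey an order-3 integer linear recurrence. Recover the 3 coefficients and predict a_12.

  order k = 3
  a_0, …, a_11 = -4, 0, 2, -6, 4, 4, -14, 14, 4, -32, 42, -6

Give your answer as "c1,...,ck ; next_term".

  a_3 = -1·2 + -1·0 + 1·-4 = -6
  a_4 = -1·-6 + -1·2 + 1·0 = 4
  a_5 = -1·4 + -1·-6 + 1·2 = 4
  a_6 = -1·4 + -1·4 + 1·-6 = -14
  a_7 = -1·-14 + -1·4 + 1·4 = 14
  a_8 = -1·14 + -1·-14 + 1·4 = 4
  a_9 = -1·4 + -1·14 + 1·-14 = -32
  a_10 = -1·-32 + -1·4 + 1·14 = 42
  a_11 = -1·42 + -1·-32 + 1·4 = -6
  a_12 = -1·-6 + -1·42 + 1·-32 = -68

-1,-1,1 ; -68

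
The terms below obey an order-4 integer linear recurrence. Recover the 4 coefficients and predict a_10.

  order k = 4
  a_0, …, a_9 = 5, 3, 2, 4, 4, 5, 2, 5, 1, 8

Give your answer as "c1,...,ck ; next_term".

0,1,-1,1 ; -2

  a_4 = 0·4 + 1·2 + -1·3 + 1·5 = 4
  a_5 = 0·4 + 1·4 + -1·2 + 1·3 = 5
  a_6 = 0·5 + 1·4 + -1·4 + 1·2 = 2
  a_7 = 0·2 + 1·5 + -1·4 + 1·4 = 5
  a_8 = 0·5 + 1·2 + -1·5 + 1·4 = 1
  a_9 = 0·1 + 1·5 + -1·2 + 1·5 = 8
  a_10 = 0·8 + 1·1 + -1·5 + 1·2 = -2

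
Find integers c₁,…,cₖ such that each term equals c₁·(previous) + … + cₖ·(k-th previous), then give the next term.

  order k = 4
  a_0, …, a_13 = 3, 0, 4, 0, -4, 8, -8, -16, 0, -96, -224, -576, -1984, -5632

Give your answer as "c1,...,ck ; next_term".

2,2,4,-4 ; -16640

  a_4 = 2·0 + 2·4 + 4·0 + -4·3 = -4
  a_5 = 2·-4 + 2·0 + 4·4 + -4·0 = 8
  a_6 = 2·8 + 2·-4 + 4·0 + -4·4 = -8
  a_7 = 2·-8 + 2·8 + 4·-4 + -4·0 = -16
  a_8 = 2·-16 + 2·-8 + 4·8 + -4·-4 = 0
  a_9 = 2·0 + 2·-16 + 4·-8 + -4·8 = -96
  a_10 = 2·-96 + 2·0 + 4·-16 + -4·-8 = -224
  a_11 = 2·-224 + 2·-96 + 4·0 + -4·-16 = -576
  a_12 = 2·-576 + 2·-224 + 4·-96 + -4·0 = -1984
  a_13 = 2·-1984 + 2·-576 + 4·-224 + -4·-96 = -5632
  a_14 = 2·-5632 + 2·-1984 + 4·-576 + -4·-224 = -16640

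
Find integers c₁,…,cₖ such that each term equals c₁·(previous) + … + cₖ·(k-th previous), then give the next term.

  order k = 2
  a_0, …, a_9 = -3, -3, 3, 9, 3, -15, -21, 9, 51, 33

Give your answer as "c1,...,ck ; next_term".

1,-2 ; -69

  a_2 = 1·-3 + -2·-3 = 3
  a_3 = 1·3 + -2·-3 = 9
  a_4 = 1·9 + -2·3 = 3
  a_5 = 1·3 + -2·9 = -15
  a_6 = 1·-15 + -2·3 = -21
  a_7 = 1·-21 + -2·-15 = 9
  a_8 = 1·9 + -2·-21 = 51
  a_9 = 1·51 + -2·9 = 33
  a_10 = 1·33 + -2·51 = -69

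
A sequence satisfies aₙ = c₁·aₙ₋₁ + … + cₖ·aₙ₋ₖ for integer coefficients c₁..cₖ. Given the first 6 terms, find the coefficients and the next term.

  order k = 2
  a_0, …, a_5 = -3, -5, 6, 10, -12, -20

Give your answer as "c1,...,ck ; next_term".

0,-2 ; 24

  a_2 = 0·-5 + -2·-3 = 6
  a_3 = 0·6 + -2·-5 = 10
  a_4 = 0·10 + -2·6 = -12
  a_5 = 0·-12 + -2·10 = -20
  a_6 = 0·-20 + -2·-12 = 24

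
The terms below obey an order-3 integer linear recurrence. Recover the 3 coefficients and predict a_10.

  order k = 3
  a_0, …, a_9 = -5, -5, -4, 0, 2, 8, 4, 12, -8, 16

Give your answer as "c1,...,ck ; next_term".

0,2,-2 ; -40

  a_3 = 0·-4 + 2·-5 + -2·-5 = 0
  a_4 = 0·0 + 2·-4 + -2·-5 = 2
  a_5 = 0·2 + 2·0 + -2·-4 = 8
  a_6 = 0·8 + 2·2 + -2·0 = 4
  a_7 = 0·4 + 2·8 + -2·2 = 12
  a_8 = 0·12 + 2·4 + -2·8 = -8
  a_9 = 0·-8 + 2·12 + -2·4 = 16
  a_10 = 0·16 + 2·-8 + -2·12 = -40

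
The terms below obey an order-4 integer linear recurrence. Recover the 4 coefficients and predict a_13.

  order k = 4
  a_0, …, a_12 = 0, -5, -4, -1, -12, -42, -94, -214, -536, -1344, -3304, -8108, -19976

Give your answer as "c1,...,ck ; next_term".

2,0,2,2 ; -49248

  a_4 = 2·-1 + 0·-4 + 2·-5 + 2·0 = -12
  a_5 = 2·-12 + 0·-1 + 2·-4 + 2·-5 = -42
  a_6 = 2·-42 + 0·-12 + 2·-1 + 2·-4 = -94
  a_7 = 2·-94 + 0·-42 + 2·-12 + 2·-1 = -214
  a_8 = 2·-214 + 0·-94 + 2·-42 + 2·-12 = -536
  a_9 = 2·-536 + 0·-214 + 2·-94 + 2·-42 = -1344
  a_10 = 2·-1344 + 0·-536 + 2·-214 + 2·-94 = -3304
  a_11 = 2·-3304 + 0·-1344 + 2·-536 + 2·-214 = -8108
  a_12 = 2·-8108 + 0·-3304 + 2·-1344 + 2·-536 = -19976
  a_13 = 2·-19976 + 0·-8108 + 2·-3304 + 2·-1344 = -49248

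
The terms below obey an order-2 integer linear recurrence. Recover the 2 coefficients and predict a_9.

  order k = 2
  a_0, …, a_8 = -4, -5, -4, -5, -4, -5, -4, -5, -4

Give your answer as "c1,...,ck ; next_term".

  a_2 = 0·-5 + 1·-4 = -4
  a_3 = 0·-4 + 1·-5 = -5
  a_4 = 0·-5 + 1·-4 = -4
  a_5 = 0·-4 + 1·-5 = -5
  a_6 = 0·-5 + 1·-4 = -4
  a_7 = 0·-4 + 1·-5 = -5
  a_8 = 0·-5 + 1·-4 = -4
  a_9 = 0·-4 + 1·-5 = -5

0,1 ; -5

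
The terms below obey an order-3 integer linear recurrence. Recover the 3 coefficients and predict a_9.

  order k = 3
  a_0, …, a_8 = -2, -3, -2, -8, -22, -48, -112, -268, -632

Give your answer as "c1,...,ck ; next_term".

2,0,2 ; -1488

  a_3 = 2·-2 + 0·-3 + 2·-2 = -8
  a_4 = 2·-8 + 0·-2 + 2·-3 = -22
  a_5 = 2·-22 + 0·-8 + 2·-2 = -48
  a_6 = 2·-48 + 0·-22 + 2·-8 = -112
  a_7 = 2·-112 + 0·-48 + 2·-22 = -268
  a_8 = 2·-268 + 0·-112 + 2·-48 = -632
  a_9 = 2·-632 + 0·-268 + 2·-112 = -1488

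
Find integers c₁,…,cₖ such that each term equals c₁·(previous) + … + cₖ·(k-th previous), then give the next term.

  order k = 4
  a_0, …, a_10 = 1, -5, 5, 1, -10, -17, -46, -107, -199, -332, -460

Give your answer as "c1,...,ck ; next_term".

  a_4 = 3·1 + -2·5 + 0·-5 + -3·1 = -10
  a_5 = 3·-10 + -2·1 + 0·5 + -3·-5 = -17
  a_6 = 3·-17 + -2·-10 + 0·1 + -3·5 = -46
  a_7 = 3·-46 + -2·-17 + 0·-10 + -3·1 = -107
  a_8 = 3·-107 + -2·-46 + 0·-17 + -3·-10 = -199
  a_9 = 3·-199 + -2·-107 + 0·-46 + -3·-17 = -332
  a_10 = 3·-332 + -2·-199 + 0·-107 + -3·-46 = -460
  a_11 = 3·-460 + -2·-332 + 0·-199 + -3·-107 = -395

3,-2,0,-3 ; -395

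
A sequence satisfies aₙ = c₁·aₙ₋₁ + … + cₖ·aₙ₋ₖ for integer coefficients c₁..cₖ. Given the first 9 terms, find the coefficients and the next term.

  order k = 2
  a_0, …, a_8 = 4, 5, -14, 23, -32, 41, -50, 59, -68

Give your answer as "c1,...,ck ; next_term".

-2,-1 ; 77

  a_2 = -2·5 + -1·4 = -14
  a_3 = -2·-14 + -1·5 = 23
  a_4 = -2·23 + -1·-14 = -32
  a_5 = -2·-32 + -1·23 = 41
  a_6 = -2·41 + -1·-32 = -50
  a_7 = -2·-50 + -1·41 = 59
  a_8 = -2·59 + -1·-50 = -68
  a_9 = -2·-68 + -1·59 = 77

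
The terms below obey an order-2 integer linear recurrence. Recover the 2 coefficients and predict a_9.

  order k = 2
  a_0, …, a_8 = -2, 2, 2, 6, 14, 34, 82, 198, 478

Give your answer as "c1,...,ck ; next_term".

2,1 ; 1154

  a_2 = 2·2 + 1·-2 = 2
  a_3 = 2·2 + 1·2 = 6
  a_4 = 2·6 + 1·2 = 14
  a_5 = 2·14 + 1·6 = 34
  a_6 = 2·34 + 1·14 = 82
  a_7 = 2·82 + 1·34 = 198
  a_8 = 2·198 + 1·82 = 478
  a_9 = 2·478 + 1·198 = 1154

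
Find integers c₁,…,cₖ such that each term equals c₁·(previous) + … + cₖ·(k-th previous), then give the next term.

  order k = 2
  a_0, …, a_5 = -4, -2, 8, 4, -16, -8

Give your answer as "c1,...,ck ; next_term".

0,-2 ; 32

  a_2 = 0·-2 + -2·-4 = 8
  a_3 = 0·8 + -2·-2 = 4
  a_4 = 0·4 + -2·8 = -16
  a_5 = 0·-16 + -2·4 = -8
  a_6 = 0·-8 + -2·-16 = 32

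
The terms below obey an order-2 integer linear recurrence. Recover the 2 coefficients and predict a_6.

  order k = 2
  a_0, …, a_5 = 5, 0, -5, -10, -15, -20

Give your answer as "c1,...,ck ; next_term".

2,-1 ; -25

  a_2 = 2·0 + -1·5 = -5
  a_3 = 2·-5 + -1·0 = -10
  a_4 = 2·-10 + -1·-5 = -15
  a_5 = 2·-15 + -1·-10 = -20
  a_6 = 2·-20 + -1·-15 = -25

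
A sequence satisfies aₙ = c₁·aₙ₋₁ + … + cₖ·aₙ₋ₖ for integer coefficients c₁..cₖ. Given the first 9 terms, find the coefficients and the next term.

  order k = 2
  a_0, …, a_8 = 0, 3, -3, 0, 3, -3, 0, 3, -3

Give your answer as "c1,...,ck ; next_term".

  a_2 = -1·3 + -1·0 = -3
  a_3 = -1·-3 + -1·3 = 0
  a_4 = -1·0 + -1·-3 = 3
  a_5 = -1·3 + -1·0 = -3
  a_6 = -1·-3 + -1·3 = 0
  a_7 = -1·0 + -1·-3 = 3
  a_8 = -1·3 + -1·0 = -3
  a_9 = -1·-3 + -1·3 = 0

-1,-1 ; 0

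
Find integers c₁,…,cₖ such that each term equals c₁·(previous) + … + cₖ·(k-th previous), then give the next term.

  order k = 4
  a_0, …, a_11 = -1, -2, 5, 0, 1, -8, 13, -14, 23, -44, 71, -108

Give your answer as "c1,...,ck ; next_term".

  a_4 = -1·0 + 0·5 + -1·-2 + 1·-1 = 1
  a_5 = -1·1 + 0·0 + -1·5 + 1·-2 = -8
  a_6 = -1·-8 + 0·1 + -1·0 + 1·5 = 13
  a_7 = -1·13 + 0·-8 + -1·1 + 1·0 = -14
  a_8 = -1·-14 + 0·13 + -1·-8 + 1·1 = 23
  a_9 = -1·23 + 0·-14 + -1·13 + 1·-8 = -44
  a_10 = -1·-44 + 0·23 + -1·-14 + 1·13 = 71
  a_11 = -1·71 + 0·-44 + -1·23 + 1·-14 = -108
  a_12 = -1·-108 + 0·71 + -1·-44 + 1·23 = 175

-1,0,-1,1 ; 175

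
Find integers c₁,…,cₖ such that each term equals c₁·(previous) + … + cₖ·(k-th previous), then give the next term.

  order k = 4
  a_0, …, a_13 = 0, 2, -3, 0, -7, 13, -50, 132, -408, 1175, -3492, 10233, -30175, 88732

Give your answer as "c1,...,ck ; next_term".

-2,3,1,1 ; -261248

  a_4 = -2·0 + 3·-3 + 1·2 + 1·0 = -7
  a_5 = -2·-7 + 3·0 + 1·-3 + 1·2 = 13
  a_6 = -2·13 + 3·-7 + 1·0 + 1·-3 = -50
  a_7 = -2·-50 + 3·13 + 1·-7 + 1·0 = 132
  a_8 = -2·132 + 3·-50 + 1·13 + 1·-7 = -408
  a_9 = -2·-408 + 3·132 + 1·-50 + 1·13 = 1175
  a_10 = -2·1175 + 3·-408 + 1·132 + 1·-50 = -3492
  a_11 = -2·-3492 + 3·1175 + 1·-408 + 1·132 = 10233
  a_12 = -2·10233 + 3·-3492 + 1·1175 + 1·-408 = -30175
  a_13 = -2·-30175 + 3·10233 + 1·-3492 + 1·1175 = 88732
  a_14 = -2·88732 + 3·-30175 + 1·10233 + 1·-3492 = -261248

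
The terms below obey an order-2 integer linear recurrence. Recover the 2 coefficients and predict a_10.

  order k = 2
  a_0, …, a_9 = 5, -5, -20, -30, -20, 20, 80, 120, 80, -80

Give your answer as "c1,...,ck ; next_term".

2,-2 ; -320

  a_2 = 2·-5 + -2·5 = -20
  a_3 = 2·-20 + -2·-5 = -30
  a_4 = 2·-30 + -2·-20 = -20
  a_5 = 2·-20 + -2·-30 = 20
  a_6 = 2·20 + -2·-20 = 80
  a_7 = 2·80 + -2·20 = 120
  a_8 = 2·120 + -2·80 = 80
  a_9 = 2·80 + -2·120 = -80
  a_10 = 2·-80 + -2·80 = -320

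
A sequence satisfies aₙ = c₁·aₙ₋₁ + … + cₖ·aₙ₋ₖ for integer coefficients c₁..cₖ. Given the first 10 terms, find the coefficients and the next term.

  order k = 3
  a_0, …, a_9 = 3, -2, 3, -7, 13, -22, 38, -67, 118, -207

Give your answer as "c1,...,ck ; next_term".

  a_3 = -2·3 + -1·-2 + -1·3 = -7
  a_4 = -2·-7 + -1·3 + -1·-2 = 13
  a_5 = -2·13 + -1·-7 + -1·3 = -22
  a_6 = -2·-22 + -1·13 + -1·-7 = 38
  a_7 = -2·38 + -1·-22 + -1·13 = -67
  a_8 = -2·-67 + -1·38 + -1·-22 = 118
  a_9 = -2·118 + -1·-67 + -1·38 = -207
  a_10 = -2·-207 + -1·118 + -1·-67 = 363

-2,-1,-1 ; 363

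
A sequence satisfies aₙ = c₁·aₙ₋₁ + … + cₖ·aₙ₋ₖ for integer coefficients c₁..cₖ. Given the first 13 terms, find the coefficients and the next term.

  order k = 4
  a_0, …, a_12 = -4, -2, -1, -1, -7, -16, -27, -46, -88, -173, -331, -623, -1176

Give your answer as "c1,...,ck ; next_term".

  a_4 = 2·-1 + -1·-1 + 1·-2 + 1·-4 = -7
  a_5 = 2·-7 + -1·-1 + 1·-1 + 1·-2 = -16
  a_6 = 2·-16 + -1·-7 + 1·-1 + 1·-1 = -27
  a_7 = 2·-27 + -1·-16 + 1·-7 + 1·-1 = -46
  a_8 = 2·-46 + -1·-27 + 1·-16 + 1·-7 = -88
  a_9 = 2·-88 + -1·-46 + 1·-27 + 1·-16 = -173
  a_10 = 2·-173 + -1·-88 + 1·-46 + 1·-27 = -331
  a_11 = 2·-331 + -1·-173 + 1·-88 + 1·-46 = -623
  a_12 = 2·-623 + -1·-331 + 1·-173 + 1·-88 = -1176
  a_13 = 2·-1176 + -1·-623 + 1·-331 + 1·-173 = -2233

2,-1,1,1 ; -2233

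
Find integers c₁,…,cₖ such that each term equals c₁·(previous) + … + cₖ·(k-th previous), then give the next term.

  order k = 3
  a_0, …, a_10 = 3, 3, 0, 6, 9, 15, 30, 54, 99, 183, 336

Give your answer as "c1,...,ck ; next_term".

1,1,1 ; 618

  a_3 = 1·0 + 1·3 + 1·3 = 6
  a_4 = 1·6 + 1·0 + 1·3 = 9
  a_5 = 1·9 + 1·6 + 1·0 = 15
  a_6 = 1·15 + 1·9 + 1·6 = 30
  a_7 = 1·30 + 1·15 + 1·9 = 54
  a_8 = 1·54 + 1·30 + 1·15 = 99
  a_9 = 1·99 + 1·54 + 1·30 = 183
  a_10 = 1·183 + 1·99 + 1·54 = 336
  a_11 = 1·336 + 1·183 + 1·99 = 618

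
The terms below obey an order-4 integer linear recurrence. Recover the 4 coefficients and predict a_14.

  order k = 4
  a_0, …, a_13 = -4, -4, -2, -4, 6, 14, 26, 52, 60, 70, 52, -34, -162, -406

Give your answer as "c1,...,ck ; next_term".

  a_4 = 1·-4 + 1·-2 + 0·-4 + -3·-4 = 6
  a_5 = 1·6 + 1·-4 + 0·-2 + -3·-4 = 14
  a_6 = 1·14 + 1·6 + 0·-4 + -3·-2 = 26
  a_7 = 1·26 + 1·14 + 0·6 + -3·-4 = 52
  a_8 = 1·52 + 1·26 + 0·14 + -3·6 = 60
  a_9 = 1·60 + 1·52 + 0·26 + -3·14 = 70
  a_10 = 1·70 + 1·60 + 0·52 + -3·26 = 52
  a_11 = 1·52 + 1·70 + 0·60 + -3·52 = -34
  a_12 = 1·-34 + 1·52 + 0·70 + -3·60 = -162
  a_13 = 1·-162 + 1·-34 + 0·52 + -3·70 = -406
  a_14 = 1·-406 + 1·-162 + 0·-34 + -3·52 = -724

1,1,0,-3 ; -724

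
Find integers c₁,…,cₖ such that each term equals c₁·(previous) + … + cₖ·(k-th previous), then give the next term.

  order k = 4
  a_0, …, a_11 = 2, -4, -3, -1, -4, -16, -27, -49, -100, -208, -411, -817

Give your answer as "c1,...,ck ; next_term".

  a_4 = 1·-1 + 1·-3 + 1·-4 + 2·2 = -4
  a_5 = 1·-4 + 1·-1 + 1·-3 + 2·-4 = -16
  a_6 = 1·-16 + 1·-4 + 1·-1 + 2·-3 = -27
  a_7 = 1·-27 + 1·-16 + 1·-4 + 2·-1 = -49
  a_8 = 1·-49 + 1·-27 + 1·-16 + 2·-4 = -100
  a_9 = 1·-100 + 1·-49 + 1·-27 + 2·-16 = -208
  a_10 = 1·-208 + 1·-100 + 1·-49 + 2·-27 = -411
  a_11 = 1·-411 + 1·-208 + 1·-100 + 2·-49 = -817
  a_12 = 1·-817 + 1·-411 + 1·-208 + 2·-100 = -1636

1,1,1,2 ; -1636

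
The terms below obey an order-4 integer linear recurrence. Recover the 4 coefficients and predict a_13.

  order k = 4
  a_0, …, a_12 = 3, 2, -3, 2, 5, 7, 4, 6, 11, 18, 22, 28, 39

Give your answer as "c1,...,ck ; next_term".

  a_4 = 1·2 + 0·-3 + 0·2 + 1·3 = 5
  a_5 = 1·5 + 0·2 + 0·-3 + 1·2 = 7
  a_6 = 1·7 + 0·5 + 0·2 + 1·-3 = 4
  a_7 = 1·4 + 0·7 + 0·5 + 1·2 = 6
  a_8 = 1·6 + 0·4 + 0·7 + 1·5 = 11
  a_9 = 1·11 + 0·6 + 0·4 + 1·7 = 18
  a_10 = 1·18 + 0·11 + 0·6 + 1·4 = 22
  a_11 = 1·22 + 0·18 + 0·11 + 1·6 = 28
  a_12 = 1·28 + 0·22 + 0·18 + 1·11 = 39
  a_13 = 1·39 + 0·28 + 0·22 + 1·18 = 57

1,0,0,1 ; 57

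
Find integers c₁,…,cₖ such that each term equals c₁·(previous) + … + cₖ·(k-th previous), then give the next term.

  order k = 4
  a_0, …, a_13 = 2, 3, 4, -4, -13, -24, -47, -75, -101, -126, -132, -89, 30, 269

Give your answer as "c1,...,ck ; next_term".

  a_4 = 2·-4 + -1·4 + 1·3 + -2·2 = -13
  a_5 = 2·-13 + -1·-4 + 1·4 + -2·3 = -24
  a_6 = 2·-24 + -1·-13 + 1·-4 + -2·4 = -47
  a_7 = 2·-47 + -1·-24 + 1·-13 + -2·-4 = -75
  a_8 = 2·-75 + -1·-47 + 1·-24 + -2·-13 = -101
  a_9 = 2·-101 + -1·-75 + 1·-47 + -2·-24 = -126
  a_10 = 2·-126 + -1·-101 + 1·-75 + -2·-47 = -132
  a_11 = 2·-132 + -1·-126 + 1·-101 + -2·-75 = -89
  a_12 = 2·-89 + -1·-132 + 1·-126 + -2·-101 = 30
  a_13 = 2·30 + -1·-89 + 1·-132 + -2·-126 = 269
  a_14 = 2·269 + -1·30 + 1·-89 + -2·-132 = 683

2,-1,1,-2 ; 683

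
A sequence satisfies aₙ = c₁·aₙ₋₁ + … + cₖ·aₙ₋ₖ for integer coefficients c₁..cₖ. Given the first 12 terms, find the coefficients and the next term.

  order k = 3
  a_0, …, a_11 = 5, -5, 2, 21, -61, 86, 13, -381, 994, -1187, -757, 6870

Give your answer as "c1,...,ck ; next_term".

  a_3 = -2·2 + -2·-5 + 3·5 = 21
  a_4 = -2·21 + -2·2 + 3·-5 = -61
  a_5 = -2·-61 + -2·21 + 3·2 = 86
  a_6 = -2·86 + -2·-61 + 3·21 = 13
  a_7 = -2·13 + -2·86 + 3·-61 = -381
  a_8 = -2·-381 + -2·13 + 3·86 = 994
  a_9 = -2·994 + -2·-381 + 3·13 = -1187
  a_10 = -2·-1187 + -2·994 + 3·-381 = -757
  a_11 = -2·-757 + -2·-1187 + 3·994 = 6870
  a_12 = -2·6870 + -2·-757 + 3·-1187 = -15787

-2,-2,3 ; -15787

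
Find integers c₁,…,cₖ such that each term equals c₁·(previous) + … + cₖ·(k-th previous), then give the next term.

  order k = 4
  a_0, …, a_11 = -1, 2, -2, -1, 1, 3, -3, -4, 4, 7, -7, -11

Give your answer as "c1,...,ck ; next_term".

  a_4 = 0·-1 + -1·-2 + 0·2 + 1·-1 = 1
  a_5 = 0·1 + -1·-1 + 0·-2 + 1·2 = 3
  a_6 = 0·3 + -1·1 + 0·-1 + 1·-2 = -3
  a_7 = 0·-3 + -1·3 + 0·1 + 1·-1 = -4
  a_8 = 0·-4 + -1·-3 + 0·3 + 1·1 = 4
  a_9 = 0·4 + -1·-4 + 0·-3 + 1·3 = 7
  a_10 = 0·7 + -1·4 + 0·-4 + 1·-3 = -7
  a_11 = 0·-7 + -1·7 + 0·4 + 1·-4 = -11
  a_12 = 0·-11 + -1·-7 + 0·7 + 1·4 = 11

0,-1,0,1 ; 11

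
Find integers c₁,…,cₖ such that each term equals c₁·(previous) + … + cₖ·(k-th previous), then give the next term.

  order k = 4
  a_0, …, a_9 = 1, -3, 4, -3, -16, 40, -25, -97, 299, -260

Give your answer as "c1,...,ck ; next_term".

  a_4 = -1·-3 + -2·4 + 3·-3 + -2·1 = -16
  a_5 = -1·-16 + -2·-3 + 3·4 + -2·-3 = 40
  a_6 = -1·40 + -2·-16 + 3·-3 + -2·4 = -25
  a_7 = -1·-25 + -2·40 + 3·-16 + -2·-3 = -97
  a_8 = -1·-97 + -2·-25 + 3·40 + -2·-16 = 299
  a_9 = -1·299 + -2·-97 + 3·-25 + -2·40 = -260
  a_10 = -1·-260 + -2·299 + 3·-97 + -2·-25 = -579

-1,-2,3,-2 ; -579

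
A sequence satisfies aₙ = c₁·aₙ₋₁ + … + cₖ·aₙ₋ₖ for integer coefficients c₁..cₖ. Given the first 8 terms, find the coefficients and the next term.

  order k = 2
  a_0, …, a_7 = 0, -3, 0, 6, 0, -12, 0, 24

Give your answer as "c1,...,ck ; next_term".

  a_2 = 0·-3 + -2·0 = 0
  a_3 = 0·0 + -2·-3 = 6
  a_4 = 0·6 + -2·0 = 0
  a_5 = 0·0 + -2·6 = -12
  a_6 = 0·-12 + -2·0 = 0
  a_7 = 0·0 + -2·-12 = 24
  a_8 = 0·24 + -2·0 = 0

0,-2 ; 0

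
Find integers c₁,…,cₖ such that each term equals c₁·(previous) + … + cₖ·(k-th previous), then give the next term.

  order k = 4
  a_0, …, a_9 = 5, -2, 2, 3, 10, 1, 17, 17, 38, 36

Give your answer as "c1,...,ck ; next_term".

  a_4 = 0·3 + 1·2 + 1·-2 + 2·5 = 10
  a_5 = 0·10 + 1·3 + 1·2 + 2·-2 = 1
  a_6 = 0·1 + 1·10 + 1·3 + 2·2 = 17
  a_7 = 0·17 + 1·1 + 1·10 + 2·3 = 17
  a_8 = 0·17 + 1·17 + 1·1 + 2·10 = 38
  a_9 = 0·38 + 1·17 + 1·17 + 2·1 = 36
  a_10 = 0·36 + 1·38 + 1·17 + 2·17 = 89

0,1,1,2 ; 89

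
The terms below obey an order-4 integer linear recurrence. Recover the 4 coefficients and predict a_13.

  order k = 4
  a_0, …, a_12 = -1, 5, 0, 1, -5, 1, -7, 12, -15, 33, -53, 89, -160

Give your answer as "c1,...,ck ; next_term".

  a_4 = -1·1 + 1·0 + -1·5 + -1·-1 = -5
  a_5 = -1·-5 + 1·1 + -1·0 + -1·5 = 1
  a_6 = -1·1 + 1·-5 + -1·1 + -1·0 = -7
  a_7 = -1·-7 + 1·1 + -1·-5 + -1·1 = 12
  a_8 = -1·12 + 1·-7 + -1·1 + -1·-5 = -15
  a_9 = -1·-15 + 1·12 + -1·-7 + -1·1 = 33
  a_10 = -1·33 + 1·-15 + -1·12 + -1·-7 = -53
  a_11 = -1·-53 + 1·33 + -1·-15 + -1·12 = 89
  a_12 = -1·89 + 1·-53 + -1·33 + -1·-15 = -160
  a_13 = -1·-160 + 1·89 + -1·-53 + -1·33 = 269

-1,1,-1,-1 ; 269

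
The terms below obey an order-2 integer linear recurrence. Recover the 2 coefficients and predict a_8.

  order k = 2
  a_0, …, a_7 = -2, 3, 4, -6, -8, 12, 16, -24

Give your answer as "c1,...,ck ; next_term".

0,-2 ; -32

  a_2 = 0·3 + -2·-2 = 4
  a_3 = 0·4 + -2·3 = -6
  a_4 = 0·-6 + -2·4 = -8
  a_5 = 0·-8 + -2·-6 = 12
  a_6 = 0·12 + -2·-8 = 16
  a_7 = 0·16 + -2·12 = -24
  a_8 = 0·-24 + -2·16 = -32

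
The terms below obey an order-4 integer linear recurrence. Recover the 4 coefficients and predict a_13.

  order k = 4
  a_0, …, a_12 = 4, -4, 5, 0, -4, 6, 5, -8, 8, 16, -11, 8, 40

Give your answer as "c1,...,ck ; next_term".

  a_4 = 0·0 + 0·5 + 2·-4 + 1·4 = -4
  a_5 = 0·-4 + 0·0 + 2·5 + 1·-4 = 6
  a_6 = 0·6 + 0·-4 + 2·0 + 1·5 = 5
  a_7 = 0·5 + 0·6 + 2·-4 + 1·0 = -8
  a_8 = 0·-8 + 0·5 + 2·6 + 1·-4 = 8
  a_9 = 0·8 + 0·-8 + 2·5 + 1·6 = 16
  a_10 = 0·16 + 0·8 + 2·-8 + 1·5 = -11
  a_11 = 0·-11 + 0·16 + 2·8 + 1·-8 = 8
  a_12 = 0·8 + 0·-11 + 2·16 + 1·8 = 40
  a_13 = 0·40 + 0·8 + 2·-11 + 1·16 = -6

0,0,2,1 ; -6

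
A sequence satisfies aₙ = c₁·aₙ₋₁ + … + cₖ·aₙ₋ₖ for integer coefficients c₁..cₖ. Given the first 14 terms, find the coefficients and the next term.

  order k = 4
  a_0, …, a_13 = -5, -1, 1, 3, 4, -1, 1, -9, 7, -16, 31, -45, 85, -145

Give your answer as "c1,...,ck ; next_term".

-1,1,-1,-1 ; 244

  a_4 = -1·3 + 1·1 + -1·-1 + -1·-5 = 4
  a_5 = -1·4 + 1·3 + -1·1 + -1·-1 = -1
  a_6 = -1·-1 + 1·4 + -1·3 + -1·1 = 1
  a_7 = -1·1 + 1·-1 + -1·4 + -1·3 = -9
  a_8 = -1·-9 + 1·1 + -1·-1 + -1·4 = 7
  a_9 = -1·7 + 1·-9 + -1·1 + -1·-1 = -16
  a_10 = -1·-16 + 1·7 + -1·-9 + -1·1 = 31
  a_11 = -1·31 + 1·-16 + -1·7 + -1·-9 = -45
  a_12 = -1·-45 + 1·31 + -1·-16 + -1·7 = 85
  a_13 = -1·85 + 1·-45 + -1·31 + -1·-16 = -145
  a_14 = -1·-145 + 1·85 + -1·-45 + -1·31 = 244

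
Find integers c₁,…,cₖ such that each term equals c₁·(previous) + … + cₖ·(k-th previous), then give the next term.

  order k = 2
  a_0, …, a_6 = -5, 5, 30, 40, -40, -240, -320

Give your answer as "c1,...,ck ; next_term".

  a_2 = 2·5 + -4·-5 = 30
  a_3 = 2·30 + -4·5 = 40
  a_4 = 2·40 + -4·30 = -40
  a_5 = 2·-40 + -4·40 = -240
  a_6 = 2·-240 + -4·-40 = -320
  a_7 = 2·-320 + -4·-240 = 320

2,-4 ; 320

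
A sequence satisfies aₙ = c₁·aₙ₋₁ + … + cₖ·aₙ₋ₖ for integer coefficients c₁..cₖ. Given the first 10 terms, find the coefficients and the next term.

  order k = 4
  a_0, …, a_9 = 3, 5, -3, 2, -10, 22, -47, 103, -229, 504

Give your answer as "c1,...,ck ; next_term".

  a_4 = -1·2 + 2·-3 + -1·5 + 1·3 = -10
  a_5 = -1·-10 + 2·2 + -1·-3 + 1·5 = 22
  a_6 = -1·22 + 2·-10 + -1·2 + 1·-3 = -47
  a_7 = -1·-47 + 2·22 + -1·-10 + 1·2 = 103
  a_8 = -1·103 + 2·-47 + -1·22 + 1·-10 = -229
  a_9 = -1·-229 + 2·103 + -1·-47 + 1·22 = 504
  a_10 = -1·504 + 2·-229 + -1·103 + 1·-47 = -1112

-1,2,-1,1 ; -1112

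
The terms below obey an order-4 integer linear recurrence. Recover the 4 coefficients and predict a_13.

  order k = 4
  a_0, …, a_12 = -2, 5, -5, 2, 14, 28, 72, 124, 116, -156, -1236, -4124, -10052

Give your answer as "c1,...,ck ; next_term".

3,-2,-2,-4 ; -18812

  a_4 = 3·2 + -2·-5 + -2·5 + -4·-2 = 14
  a_5 = 3·14 + -2·2 + -2·-5 + -4·5 = 28
  a_6 = 3·28 + -2·14 + -2·2 + -4·-5 = 72
  a_7 = 3·72 + -2·28 + -2·14 + -4·2 = 124
  a_8 = 3·124 + -2·72 + -2·28 + -4·14 = 116
  a_9 = 3·116 + -2·124 + -2·72 + -4·28 = -156
  a_10 = 3·-156 + -2·116 + -2·124 + -4·72 = -1236
  a_11 = 3·-1236 + -2·-156 + -2·116 + -4·124 = -4124
  a_12 = 3·-4124 + -2·-1236 + -2·-156 + -4·116 = -10052
  a_13 = 3·-10052 + -2·-4124 + -2·-1236 + -4·-156 = -18812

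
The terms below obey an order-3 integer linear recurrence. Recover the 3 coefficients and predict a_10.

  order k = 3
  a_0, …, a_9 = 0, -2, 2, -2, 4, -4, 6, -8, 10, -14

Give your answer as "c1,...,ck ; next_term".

0,1,-1 ; 18

  a_3 = 0·2 + 1·-2 + -1·0 = -2
  a_4 = 0·-2 + 1·2 + -1·-2 = 4
  a_5 = 0·4 + 1·-2 + -1·2 = -4
  a_6 = 0·-4 + 1·4 + -1·-2 = 6
  a_7 = 0·6 + 1·-4 + -1·4 = -8
  a_8 = 0·-8 + 1·6 + -1·-4 = 10
  a_9 = 0·10 + 1·-8 + -1·6 = -14
  a_10 = 0·-14 + 1·10 + -1·-8 = 18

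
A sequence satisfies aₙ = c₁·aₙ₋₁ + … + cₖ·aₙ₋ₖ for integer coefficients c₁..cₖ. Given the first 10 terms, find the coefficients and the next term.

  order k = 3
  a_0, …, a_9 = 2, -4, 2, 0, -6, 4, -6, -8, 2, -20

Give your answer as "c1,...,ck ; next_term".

  a_3 = 0·2 + 1·-4 + 2·2 = 0
  a_4 = 0·0 + 1·2 + 2·-4 = -6
  a_5 = 0·-6 + 1·0 + 2·2 = 4
  a_6 = 0·4 + 1·-6 + 2·0 = -6
  a_7 = 0·-6 + 1·4 + 2·-6 = -8
  a_8 = 0·-8 + 1·-6 + 2·4 = 2
  a_9 = 0·2 + 1·-8 + 2·-6 = -20
  a_10 = 0·-20 + 1·2 + 2·-8 = -14

0,1,2 ; -14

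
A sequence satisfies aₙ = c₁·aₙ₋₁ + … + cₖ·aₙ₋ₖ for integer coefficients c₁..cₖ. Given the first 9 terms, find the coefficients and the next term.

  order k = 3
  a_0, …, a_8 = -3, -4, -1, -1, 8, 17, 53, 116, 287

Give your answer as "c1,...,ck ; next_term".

2,2,-3 ; 647

  a_3 = 2·-1 + 2·-4 + -3·-3 = -1
  a_4 = 2·-1 + 2·-1 + -3·-4 = 8
  a_5 = 2·8 + 2·-1 + -3·-1 = 17
  a_6 = 2·17 + 2·8 + -3·-1 = 53
  a_7 = 2·53 + 2·17 + -3·8 = 116
  a_8 = 2·116 + 2·53 + -3·17 = 287
  a_9 = 2·287 + 2·116 + -3·53 = 647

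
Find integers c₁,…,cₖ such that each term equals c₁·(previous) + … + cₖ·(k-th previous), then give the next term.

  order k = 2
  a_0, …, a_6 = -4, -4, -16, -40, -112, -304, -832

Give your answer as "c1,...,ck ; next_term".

  a_2 = 2·-4 + 2·-4 = -16
  a_3 = 2·-16 + 2·-4 = -40
  a_4 = 2·-40 + 2·-16 = -112
  a_5 = 2·-112 + 2·-40 = -304
  a_6 = 2·-304 + 2·-112 = -832
  a_7 = 2·-832 + 2·-304 = -2272

2,2 ; -2272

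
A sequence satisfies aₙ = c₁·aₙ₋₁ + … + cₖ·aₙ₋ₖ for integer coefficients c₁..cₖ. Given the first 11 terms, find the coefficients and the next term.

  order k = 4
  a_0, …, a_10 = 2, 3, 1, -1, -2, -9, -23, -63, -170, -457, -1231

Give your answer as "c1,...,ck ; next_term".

  a_4 = 2·-1 + 2·1 + 0·3 + -1·2 = -2
  a_5 = 2·-2 + 2·-1 + 0·1 + -1·3 = -9
  a_6 = 2·-9 + 2·-2 + 0·-1 + -1·1 = -23
  a_7 = 2·-23 + 2·-9 + 0·-2 + -1·-1 = -63
  a_8 = 2·-63 + 2·-23 + 0·-9 + -1·-2 = -170
  a_9 = 2·-170 + 2·-63 + 0·-23 + -1·-9 = -457
  a_10 = 2·-457 + 2·-170 + 0·-63 + -1·-23 = -1231
  a_11 = 2·-1231 + 2·-457 + 0·-170 + -1·-63 = -3313

2,2,0,-1 ; -3313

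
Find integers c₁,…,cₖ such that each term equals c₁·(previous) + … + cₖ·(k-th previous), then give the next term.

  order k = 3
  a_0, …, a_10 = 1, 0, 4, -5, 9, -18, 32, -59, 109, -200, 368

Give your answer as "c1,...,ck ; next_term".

-1,1,-1 ; -677

  a_3 = -1·4 + 1·0 + -1·1 = -5
  a_4 = -1·-5 + 1·4 + -1·0 = 9
  a_5 = -1·9 + 1·-5 + -1·4 = -18
  a_6 = -1·-18 + 1·9 + -1·-5 = 32
  a_7 = -1·32 + 1·-18 + -1·9 = -59
  a_8 = -1·-59 + 1·32 + -1·-18 = 109
  a_9 = -1·109 + 1·-59 + -1·32 = -200
  a_10 = -1·-200 + 1·109 + -1·-59 = 368
  a_11 = -1·368 + 1·-200 + -1·109 = -677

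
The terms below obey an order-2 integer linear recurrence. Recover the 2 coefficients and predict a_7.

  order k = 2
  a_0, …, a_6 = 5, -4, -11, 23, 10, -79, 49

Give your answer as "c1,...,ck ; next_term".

-1,-3 ; 188

  a_2 = -1·-4 + -3·5 = -11
  a_3 = -1·-11 + -3·-4 = 23
  a_4 = -1·23 + -3·-11 = 10
  a_5 = -1·10 + -3·23 = -79
  a_6 = -1·-79 + -3·10 = 49
  a_7 = -1·49 + -3·-79 = 188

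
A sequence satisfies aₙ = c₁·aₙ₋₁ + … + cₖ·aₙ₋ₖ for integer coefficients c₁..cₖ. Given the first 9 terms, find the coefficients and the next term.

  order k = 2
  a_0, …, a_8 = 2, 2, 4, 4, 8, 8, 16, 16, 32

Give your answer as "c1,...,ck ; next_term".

  a_2 = 0·2 + 2·2 = 4
  a_3 = 0·4 + 2·2 = 4
  a_4 = 0·4 + 2·4 = 8
  a_5 = 0·8 + 2·4 = 8
  a_6 = 0·8 + 2·8 = 16
  a_7 = 0·16 + 2·8 = 16
  a_8 = 0·16 + 2·16 = 32
  a_9 = 0·32 + 2·16 = 32

0,2 ; 32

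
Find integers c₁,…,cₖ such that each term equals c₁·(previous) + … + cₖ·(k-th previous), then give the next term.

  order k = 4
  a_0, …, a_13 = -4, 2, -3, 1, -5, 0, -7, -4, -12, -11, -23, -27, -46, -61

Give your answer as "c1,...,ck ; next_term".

0,1,1,1 ; -96

  a_4 = 0·1 + 1·-3 + 1·2 + 1·-4 = -5
  a_5 = 0·-5 + 1·1 + 1·-3 + 1·2 = 0
  a_6 = 0·0 + 1·-5 + 1·1 + 1·-3 = -7
  a_7 = 0·-7 + 1·0 + 1·-5 + 1·1 = -4
  a_8 = 0·-4 + 1·-7 + 1·0 + 1·-5 = -12
  a_9 = 0·-12 + 1·-4 + 1·-7 + 1·0 = -11
  a_10 = 0·-11 + 1·-12 + 1·-4 + 1·-7 = -23
  a_11 = 0·-23 + 1·-11 + 1·-12 + 1·-4 = -27
  a_12 = 0·-27 + 1·-23 + 1·-11 + 1·-12 = -46
  a_13 = 0·-46 + 1·-27 + 1·-23 + 1·-11 = -61
  a_14 = 0·-61 + 1·-46 + 1·-27 + 1·-23 = -96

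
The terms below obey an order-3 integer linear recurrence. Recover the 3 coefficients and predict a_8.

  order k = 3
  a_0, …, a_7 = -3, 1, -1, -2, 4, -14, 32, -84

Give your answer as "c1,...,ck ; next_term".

-2,2,2 ; 204

  a_3 = -2·-1 + 2·1 + 2·-3 = -2
  a_4 = -2·-2 + 2·-1 + 2·1 = 4
  a_5 = -2·4 + 2·-2 + 2·-1 = -14
  a_6 = -2·-14 + 2·4 + 2·-2 = 32
  a_7 = -2·32 + 2·-14 + 2·4 = -84
  a_8 = -2·-84 + 2·32 + 2·-14 = 204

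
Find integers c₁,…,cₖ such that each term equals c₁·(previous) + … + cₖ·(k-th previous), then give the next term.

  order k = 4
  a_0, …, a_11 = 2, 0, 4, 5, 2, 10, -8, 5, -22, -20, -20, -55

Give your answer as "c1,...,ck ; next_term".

  a_4 = 0·5 + 2·4 + 0·0 + -3·2 = 2
  a_5 = 0·2 + 2·5 + 0·4 + -3·0 = 10
  a_6 = 0·10 + 2·2 + 0·5 + -3·4 = -8
  a_7 = 0·-8 + 2·10 + 0·2 + -3·5 = 5
  a_8 = 0·5 + 2·-8 + 0·10 + -3·2 = -22
  a_9 = 0·-22 + 2·5 + 0·-8 + -3·10 = -20
  a_10 = 0·-20 + 2·-22 + 0·5 + -3·-8 = -20
  a_11 = 0·-20 + 2·-20 + 0·-22 + -3·5 = -55
  a_12 = 0·-55 + 2·-20 + 0·-20 + -3·-22 = 26

0,2,0,-3 ; 26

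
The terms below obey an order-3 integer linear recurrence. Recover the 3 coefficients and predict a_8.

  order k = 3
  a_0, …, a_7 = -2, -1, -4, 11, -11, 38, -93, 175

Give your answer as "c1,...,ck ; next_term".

-1,1,-4 ; -420

  a_3 = -1·-4 + 1·-1 + -4·-2 = 11
  a_4 = -1·11 + 1·-4 + -4·-1 = -11
  a_5 = -1·-11 + 1·11 + -4·-4 = 38
  a_6 = -1·38 + 1·-11 + -4·11 = -93
  a_7 = -1·-93 + 1·38 + -4·-11 = 175
  a_8 = -1·175 + 1·-93 + -4·38 = -420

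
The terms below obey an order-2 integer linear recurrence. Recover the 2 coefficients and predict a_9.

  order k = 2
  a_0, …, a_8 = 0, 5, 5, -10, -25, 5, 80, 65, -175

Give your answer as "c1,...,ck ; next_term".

  a_2 = 1·5 + -3·0 = 5
  a_3 = 1·5 + -3·5 = -10
  a_4 = 1·-10 + -3·5 = -25
  a_5 = 1·-25 + -3·-10 = 5
  a_6 = 1·5 + -3·-25 = 80
  a_7 = 1·80 + -3·5 = 65
  a_8 = 1·65 + -3·80 = -175
  a_9 = 1·-175 + -3·65 = -370

1,-3 ; -370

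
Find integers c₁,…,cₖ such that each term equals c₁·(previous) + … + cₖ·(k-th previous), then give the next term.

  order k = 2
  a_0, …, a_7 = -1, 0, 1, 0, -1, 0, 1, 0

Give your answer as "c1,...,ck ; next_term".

  a_2 = 0·0 + -1·-1 = 1
  a_3 = 0·1 + -1·0 = 0
  a_4 = 0·0 + -1·1 = -1
  a_5 = 0·-1 + -1·0 = 0
  a_6 = 0·0 + -1·-1 = 1
  a_7 = 0·1 + -1·0 = 0
  a_8 = 0·0 + -1·1 = -1

0,-1 ; -1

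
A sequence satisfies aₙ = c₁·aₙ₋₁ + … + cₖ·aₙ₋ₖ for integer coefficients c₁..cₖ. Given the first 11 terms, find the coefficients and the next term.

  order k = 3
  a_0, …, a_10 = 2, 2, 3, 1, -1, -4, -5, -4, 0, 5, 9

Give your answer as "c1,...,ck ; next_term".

  a_3 = 1·3 + 0·2 + -1·2 = 1
  a_4 = 1·1 + 0·3 + -1·2 = -1
  a_5 = 1·-1 + 0·1 + -1·3 = -4
  a_6 = 1·-4 + 0·-1 + -1·1 = -5
  a_7 = 1·-5 + 0·-4 + -1·-1 = -4
  a_8 = 1·-4 + 0·-5 + -1·-4 = 0
  a_9 = 1·0 + 0·-4 + -1·-5 = 5
  a_10 = 1·5 + 0·0 + -1·-4 = 9
  a_11 = 1·9 + 0·5 + -1·0 = 9

1,0,-1 ; 9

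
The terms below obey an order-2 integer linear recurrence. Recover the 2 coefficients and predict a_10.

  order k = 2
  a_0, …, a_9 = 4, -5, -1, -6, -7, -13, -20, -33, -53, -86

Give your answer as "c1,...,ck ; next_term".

  a_2 = 1·-5 + 1·4 = -1
  a_3 = 1·-1 + 1·-5 = -6
  a_4 = 1·-6 + 1·-1 = -7
  a_5 = 1·-7 + 1·-6 = -13
  a_6 = 1·-13 + 1·-7 = -20
  a_7 = 1·-20 + 1·-13 = -33
  a_8 = 1·-33 + 1·-20 = -53
  a_9 = 1·-53 + 1·-33 = -86
  a_10 = 1·-86 + 1·-53 = -139

1,1 ; -139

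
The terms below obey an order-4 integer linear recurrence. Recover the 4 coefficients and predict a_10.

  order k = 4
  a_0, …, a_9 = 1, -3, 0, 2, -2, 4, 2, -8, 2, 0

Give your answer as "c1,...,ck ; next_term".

0,-1,0,-2 ; -6

  a_4 = 0·2 + -1·0 + 0·-3 + -2·1 = -2
  a_5 = 0·-2 + -1·2 + 0·0 + -2·-3 = 4
  a_6 = 0·4 + -1·-2 + 0·2 + -2·0 = 2
  a_7 = 0·2 + -1·4 + 0·-2 + -2·2 = -8
  a_8 = 0·-8 + -1·2 + 0·4 + -2·-2 = 2
  a_9 = 0·2 + -1·-8 + 0·2 + -2·4 = 0
  a_10 = 0·0 + -1·2 + 0·-8 + -2·2 = -6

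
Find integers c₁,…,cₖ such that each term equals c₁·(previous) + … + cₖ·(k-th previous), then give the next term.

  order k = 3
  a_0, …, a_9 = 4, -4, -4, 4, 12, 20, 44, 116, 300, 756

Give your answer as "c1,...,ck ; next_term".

3,-2,2 ; 1900

  a_3 = 3·-4 + -2·-4 + 2·4 = 4
  a_4 = 3·4 + -2·-4 + 2·-4 = 12
  a_5 = 3·12 + -2·4 + 2·-4 = 20
  a_6 = 3·20 + -2·12 + 2·4 = 44
  a_7 = 3·44 + -2·20 + 2·12 = 116
  a_8 = 3·116 + -2·44 + 2·20 = 300
  a_9 = 3·300 + -2·116 + 2·44 = 756
  a_10 = 3·756 + -2·300 + 2·116 = 1900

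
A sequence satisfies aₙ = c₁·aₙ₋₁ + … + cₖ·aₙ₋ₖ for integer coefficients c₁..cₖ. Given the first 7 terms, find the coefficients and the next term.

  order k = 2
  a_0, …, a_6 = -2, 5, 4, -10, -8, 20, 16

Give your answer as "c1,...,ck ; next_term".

0,-2 ; -40

  a_2 = 0·5 + -2·-2 = 4
  a_3 = 0·4 + -2·5 = -10
  a_4 = 0·-10 + -2·4 = -8
  a_5 = 0·-8 + -2·-10 = 20
  a_6 = 0·20 + -2·-8 = 16
  a_7 = 0·16 + -2·20 = -40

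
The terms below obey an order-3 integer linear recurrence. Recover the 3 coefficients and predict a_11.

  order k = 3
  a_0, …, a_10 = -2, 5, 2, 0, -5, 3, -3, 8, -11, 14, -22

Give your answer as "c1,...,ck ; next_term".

  a_3 = -1·2 + 0·5 + -1·-2 = 0
  a_4 = -1·0 + 0·2 + -1·5 = -5
  a_5 = -1·-5 + 0·0 + -1·2 = 3
  a_6 = -1·3 + 0·-5 + -1·0 = -3
  a_7 = -1·-3 + 0·3 + -1·-5 = 8
  a_8 = -1·8 + 0·-3 + -1·3 = -11
  a_9 = -1·-11 + 0·8 + -1·-3 = 14
  a_10 = -1·14 + 0·-11 + -1·8 = -22
  a_11 = -1·-22 + 0·14 + -1·-11 = 33

-1,0,-1 ; 33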